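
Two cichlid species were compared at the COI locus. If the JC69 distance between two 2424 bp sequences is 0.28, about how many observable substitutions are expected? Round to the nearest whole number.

566

Invert JC69: p = (3/4)(1 − e^(−4d/3)) = 0.75 × (1 − e^(-0.373333)) = 0.75 × (1 − 0.688436) = 0.233673.
Expected differing sites = pL ≈ 0.233673 × 2424 = 566.423352 ≈ 566.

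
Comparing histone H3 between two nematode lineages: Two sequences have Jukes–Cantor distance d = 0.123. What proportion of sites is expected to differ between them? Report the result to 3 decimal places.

0.113

p = (3/4)(1 − e^(−4d/3)) = 0.75 × (1 − e^(-0.164)) = 0.75 × (1 − 0.848742) = 0.113444.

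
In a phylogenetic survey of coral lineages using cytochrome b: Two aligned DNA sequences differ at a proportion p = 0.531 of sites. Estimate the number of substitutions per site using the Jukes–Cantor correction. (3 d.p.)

d = −(3/4) ln(1 − 4p/3) = −0.75 ln(1 − 0.708) = −0.75 ln(0.292)
  = −0.75 × (-1.231001) = 0.923251 substitutions/site.

0.923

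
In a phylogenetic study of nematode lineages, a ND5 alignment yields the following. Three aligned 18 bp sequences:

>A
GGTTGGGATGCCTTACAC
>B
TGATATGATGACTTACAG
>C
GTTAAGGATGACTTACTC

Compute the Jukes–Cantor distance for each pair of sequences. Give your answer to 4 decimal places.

d(A,B) = 0.4408, d(A,C) = 0.3470, d(B,C) = 0.5482

A–B: 6/18 sites differ → p ≈ 0.333333, d = −0.75 ln(1 − 0.444444) = 0.440839 ≈ 0.4408.
A–C: 5/18 sites differ → p ≈ 0.277778, d = −0.75 ln(1 − 0.370371) = 0.346968 ≈ 0.3470.
B–C: 7/18 sites differ → p ≈ 0.388889, d = −0.75 ln(1 − 0.518519) = 0.548166 ≈ 0.5482.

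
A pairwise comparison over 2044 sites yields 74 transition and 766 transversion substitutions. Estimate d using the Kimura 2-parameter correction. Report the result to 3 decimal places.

P = 74/2044 ≈ 0.036204 and Q = 766/2044 ≈ 0.374755.
Under the Kimura two-parameter model, d = −½ ln(1 − 2P − Q) − ¼ ln(1 − 2Q).
1 − 2P − Q = 0.552837, giving −½ ln(0.552837) = 0.296346.
1 − 2Q = 0.25049, giving −¼ ln(0.25049) = 0.346084.
d = 0.296346 + 0.346084 = 0.642430.

0.642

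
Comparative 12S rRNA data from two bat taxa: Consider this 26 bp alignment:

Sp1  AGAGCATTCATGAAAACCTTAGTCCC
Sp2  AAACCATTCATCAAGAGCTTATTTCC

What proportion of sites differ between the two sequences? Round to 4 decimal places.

0.2692

The sequences differ at 7 of 26 positions (sites 2, 4, 12, 15, 17, 22, 24).
p = 7/26 = 0.269230… ≈ 0.2692 (to 4 d.p.).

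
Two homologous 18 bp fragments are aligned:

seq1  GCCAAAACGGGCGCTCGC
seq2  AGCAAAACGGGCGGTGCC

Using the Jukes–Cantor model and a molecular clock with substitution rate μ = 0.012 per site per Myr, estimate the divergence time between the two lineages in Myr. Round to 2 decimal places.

14.46

The sequences differ at 5 of 18 sites (1, 2, 14, 16, 17), so p = 5/18 ≈ 0.277778.
d = −(3/4) ln(1 − 4p/3) = −0.75 ln(1 − 0.370371) = −0.75 ln(0.629629)
  = −0.75 × (-0.462625) = 0.346969 substitutions/site.
Under a molecular clock d = 2μt, so t = d/(2μ) = 0.346969 / (2 × 0.012) = 14.46 Myr.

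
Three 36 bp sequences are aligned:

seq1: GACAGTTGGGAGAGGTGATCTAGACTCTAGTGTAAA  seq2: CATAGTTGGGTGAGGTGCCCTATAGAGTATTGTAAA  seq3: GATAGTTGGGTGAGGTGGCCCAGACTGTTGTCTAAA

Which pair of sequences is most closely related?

seq1–seq2: 10/36 differ, p = 0.278, d = 0.347.
seq1–seq3: 8/36 differ, p = 0.222, d = 0.264.
seq2–seq3: 9/36 differ, p = 0.250, d = 0.304.
The smallest distance is between seq1 and seq3.

seq1 and seq3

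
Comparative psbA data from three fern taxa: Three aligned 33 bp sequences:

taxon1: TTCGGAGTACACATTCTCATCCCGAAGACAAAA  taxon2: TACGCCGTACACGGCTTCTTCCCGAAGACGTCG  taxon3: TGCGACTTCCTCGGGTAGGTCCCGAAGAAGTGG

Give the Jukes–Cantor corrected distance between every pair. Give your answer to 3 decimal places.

taxon1–taxon2: 12/33 sites differ → p ≈ 0.363636, d = −0.75 ln(1 − 0.484848) = 0.497470 ≈ 0.497.
taxon1–taxon3: 18/33 sites differ → p ≈ 0.545455, d = −0.75 ln(1 − 0.727273) = 0.974463 ≈ 0.974.
taxon2–taxon3: 11/33 sites differ → p ≈ 0.333333, d = −0.75 ln(1 − 0.444444) = 0.440839 ≈ 0.441.

d(taxon1,taxon2) = 0.497, d(taxon1,taxon3) = 0.974, d(taxon2,taxon3) = 0.441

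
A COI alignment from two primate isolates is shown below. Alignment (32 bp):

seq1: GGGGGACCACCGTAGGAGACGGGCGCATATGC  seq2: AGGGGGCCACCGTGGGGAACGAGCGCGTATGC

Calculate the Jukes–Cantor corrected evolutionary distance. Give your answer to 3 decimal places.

The sequences differ at 7 of 32 sites (1, 6, 14, 17, 18, 22, 27), so p = 7/32 = 0.21875.
d = −(3/4) ln(1 − 4p/3) = −0.75 ln(1 − 0.291667) = −0.75 ln(0.708333)
  = −0.75 × (-0.344841) = 0.258631 substitutions/site.

0.259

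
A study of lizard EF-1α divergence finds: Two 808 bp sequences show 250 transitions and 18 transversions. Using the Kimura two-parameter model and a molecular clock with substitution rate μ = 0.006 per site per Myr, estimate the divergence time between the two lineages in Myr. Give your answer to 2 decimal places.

43.64

P = 250/808 ≈ 0.309406 and Q = 18/808 ≈ 0.022277.
Under the Kimura two-parameter model, d = −½ ln(1 − 2P − Q) − ¼ ln(1 − 2Q).
1 − 2P − Q = 0.358911, giving −½ ln(0.358911) = 0.512340.
1 − 2Q = 0.955446, giving −¼ ln(0.955446) = 0.011394.
d = 0.512340 + 0.011394 = 0.523734.
Under a molecular clock d = 2μt, so t = d/(2μ) = 0.523734 / (2 × 0.006) = 43.64 Myr.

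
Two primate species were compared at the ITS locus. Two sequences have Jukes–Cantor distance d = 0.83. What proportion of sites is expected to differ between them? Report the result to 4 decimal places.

p = (3/4)(1 − e^(−4d/3)) = 0.75 × (1 − e^(-1.106667)) = 0.75 × (1 − 0.330659) = 0.502006.

0.5020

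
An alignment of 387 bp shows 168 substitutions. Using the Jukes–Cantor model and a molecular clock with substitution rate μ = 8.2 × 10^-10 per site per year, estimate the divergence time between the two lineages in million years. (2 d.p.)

395.43

p = 168/387 ≈ 0.434109.
d = −(3/4) ln(1 − 4p/3) = −0.75 ln(1 − 0.578812) = −0.75 ln(0.421188)
  = −0.75 × (-0.864676) = 0.648507 substitutions/site.
Under a molecular clock d = 2μt, so t = d/(2μ) = 0.648507 / (2 × 8.2 × 10^-10) = 395.43 million years.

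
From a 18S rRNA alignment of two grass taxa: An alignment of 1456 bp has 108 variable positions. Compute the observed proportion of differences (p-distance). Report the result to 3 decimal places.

0.074

p = 108/1456 = 0.074175… ≈ 0.074 (to 3 d.p.).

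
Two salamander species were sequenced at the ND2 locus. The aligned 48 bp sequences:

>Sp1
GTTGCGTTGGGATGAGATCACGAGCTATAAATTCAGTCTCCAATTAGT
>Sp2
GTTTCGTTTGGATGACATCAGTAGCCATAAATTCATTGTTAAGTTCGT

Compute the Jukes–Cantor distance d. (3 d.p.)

The sequences differ at 12 of 48 sites, so p = 12/48 = 0.25.
d = −(3/4) ln(1 − 4p/3) = −0.75 ln(1 − 0.333333) = −0.75 ln(0.666667)
  = −0.75 × (-0.405465) = 0.304099 substitutions/site.

0.304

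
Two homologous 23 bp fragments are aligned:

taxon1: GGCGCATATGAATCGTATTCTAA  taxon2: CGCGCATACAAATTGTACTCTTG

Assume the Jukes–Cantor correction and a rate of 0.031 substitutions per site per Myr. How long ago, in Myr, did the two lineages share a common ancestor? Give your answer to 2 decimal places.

6.30

The sequences differ at 7 of 23 sites (1, 9, 10, 14, 18, 22, 23), so p = 7/23 ≈ 0.304348.
d = −(3/4) ln(1 − 4p/3) = −0.75 ln(1 − 0.405797) = −0.75 ln(0.594203)
  = −0.75 × (-0.520534) = 0.390401 substitutions/site.
Under a molecular clock d = 2μt, so t = d/(2μ) = 0.390401 / (2 × 0.031) = 6.30 Myr.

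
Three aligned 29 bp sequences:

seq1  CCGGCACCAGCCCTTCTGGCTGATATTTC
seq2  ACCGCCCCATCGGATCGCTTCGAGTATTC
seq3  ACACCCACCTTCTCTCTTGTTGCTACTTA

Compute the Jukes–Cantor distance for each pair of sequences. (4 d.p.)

d(seq1,seq2) = 0.8776, d(seq1,seq3) = 0.8776, d(seq2,seq3) = 1.1411

seq1–seq2: 15/29 sites differ → p ≈ 0.517241, d = −0.75 ln(1 − 0.689655) = 0.877553 ≈ 0.8776.
seq1–seq3: 15/29 sites differ → p ≈ 0.517241, d = −0.75 ln(1 − 0.689655) = 0.877553 ≈ 0.8776.
seq2–seq3: 17/29 sites differ → p ≈ 0.586207, d = −0.75 ln(1 − 0.781609) = 1.141101 ≈ 1.1411.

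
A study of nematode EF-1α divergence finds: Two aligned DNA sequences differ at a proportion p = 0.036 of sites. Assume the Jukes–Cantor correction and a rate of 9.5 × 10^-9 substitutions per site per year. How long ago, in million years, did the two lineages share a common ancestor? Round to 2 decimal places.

1.94

d = −(3/4) ln(1 − 4p/3) = −0.75 ln(1 − 0.048) = −0.75 ln(0.952)
  = −0.75 × (-0.049190) = 0.036893 substitutions/site.
Under a molecular clock d = 2μt, so t = d/(2μ) = 0.036893 / (2 × 9.5 × 10^-9) = 1.94 million years.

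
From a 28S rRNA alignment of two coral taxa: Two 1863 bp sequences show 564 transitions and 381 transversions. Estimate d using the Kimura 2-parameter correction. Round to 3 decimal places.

P = 564/1863 ≈ 0.302738 and Q = 381/1863 ≈ 0.204509.
Under the Kimura two-parameter model, d = −½ ln(1 − 2P − Q) − ¼ ln(1 − 2Q).
1 − 2P − Q = 0.190015, giving −½ ln(0.190015) = 0.830326.
1 − 2Q = 0.590982, giving −¼ ln(0.590982) = 0.131492.
d = 0.830326 + 0.131492 = 0.961818.

0.962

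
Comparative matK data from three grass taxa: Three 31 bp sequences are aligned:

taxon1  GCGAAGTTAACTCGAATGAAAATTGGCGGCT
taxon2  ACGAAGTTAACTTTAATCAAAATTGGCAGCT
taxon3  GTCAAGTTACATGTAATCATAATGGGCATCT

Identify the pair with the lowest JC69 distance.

taxon1–taxon2: 5/31 differ, p = 0.161, d = 0.182.
taxon1–taxon3: 11/31 differ, p = 0.355, d = 0.481.
taxon2–taxon3: 9/31 differ, p = 0.290, d = 0.367.
The smallest distance is between taxon1 and taxon2.

taxon1 and taxon2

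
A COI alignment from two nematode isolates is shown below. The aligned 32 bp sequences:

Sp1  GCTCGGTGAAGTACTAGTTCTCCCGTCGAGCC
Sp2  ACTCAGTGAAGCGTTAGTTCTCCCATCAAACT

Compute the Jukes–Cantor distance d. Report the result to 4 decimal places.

The sequences differ at 9 of 32 sites (1, 5, 12, 13, 14, 25, 28, 30, 32), so p = 9/32 = 0.28125.
d = −(3/4) ln(1 − 4p/3) = −0.75 ln(1 − 0.375) = −0.75 ln(0.625)
  = −0.75 × (-0.470004) = 0.352503 substitutions/site.

0.3525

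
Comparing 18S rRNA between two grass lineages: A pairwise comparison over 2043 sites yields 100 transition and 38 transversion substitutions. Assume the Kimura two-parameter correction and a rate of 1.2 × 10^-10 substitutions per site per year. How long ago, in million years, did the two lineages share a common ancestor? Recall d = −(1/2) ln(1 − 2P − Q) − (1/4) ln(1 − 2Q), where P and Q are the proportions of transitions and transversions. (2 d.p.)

P = 100/2043 ≈ 0.048948 and Q = 38/2043 ≈ 0.0186.
Under the Kimura two-parameter model, d = −½ ln(1 − 2P − Q) − ¼ ln(1 − 2Q).
1 − 2P − Q = 0.883504, giving −½ ln(0.883504) = 0.061930.
1 − 2Q = 0.9628, giving −¼ ln(0.9628) = 0.009477.
d = 0.061930 + 0.009477 = 0.071407.
Under a molecular clock d = 2μt, so t = d/(2μ) = 0.071407 / (2 × 1.2 × 10^-10) = 297.53 million years.

297.53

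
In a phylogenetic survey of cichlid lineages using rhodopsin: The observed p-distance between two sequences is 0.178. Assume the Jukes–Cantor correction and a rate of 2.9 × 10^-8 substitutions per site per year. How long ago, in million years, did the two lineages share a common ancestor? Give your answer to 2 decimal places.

3.50

d = −(3/4) ln(1 − 4p/3) = −0.75 ln(1 − 0.237333) = −0.75 ln(0.762667)
  = −0.75 × (-0.270934) = 0.203201 substitutions/site.
Under a molecular clock d = 2μt, so t = d/(2μ) = 0.203201 / (2 × 2.9 × 10^-8) = 3.50 million years.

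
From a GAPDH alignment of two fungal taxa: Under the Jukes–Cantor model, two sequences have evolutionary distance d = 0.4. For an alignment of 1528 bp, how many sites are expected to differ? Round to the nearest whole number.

474

Invert JC69: p = (3/4)(1 − e^(−4d/3)) = 0.75 × (1 − e^(-0.533333)) = 0.75 × (1 − 0.586646) = 0.310016.
Expected differing sites = pL ≈ 0.310016 × 1528 = 473.704448 ≈ 474.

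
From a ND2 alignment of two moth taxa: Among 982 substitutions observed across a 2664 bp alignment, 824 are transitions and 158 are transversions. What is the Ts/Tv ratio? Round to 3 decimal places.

R = 824/158 = 5.215189… ≈ 5.215 (to 3 d.p.).

5.215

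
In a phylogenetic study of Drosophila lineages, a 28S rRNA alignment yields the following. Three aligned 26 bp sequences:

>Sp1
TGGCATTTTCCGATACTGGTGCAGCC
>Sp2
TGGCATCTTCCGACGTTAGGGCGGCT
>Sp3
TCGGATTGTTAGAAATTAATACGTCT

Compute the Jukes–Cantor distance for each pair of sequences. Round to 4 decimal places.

Sp1–Sp2: 8/26 sites differ → p ≈ 0.307692, d = −0.75 ln(1 − 0.410256) = 0.396050 ≈ 0.3961.
Sp1–Sp3: 13/26 sites differ → p = 0.5, d = −0.75 ln(1 − 0.666667) = 0.823960 ≈ 0.8240.
Sp2–Sp3: 12/26 sites differ → p ≈ 0.461538, d = −0.75 ln(1 − 0.615384) = 0.716632 ≈ 0.7166.

d(Sp1,Sp2) = 0.3961, d(Sp1,Sp3) = 0.8240, d(Sp2,Sp3) = 0.7166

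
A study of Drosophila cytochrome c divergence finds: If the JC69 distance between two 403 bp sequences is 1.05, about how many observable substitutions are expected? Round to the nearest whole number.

Invert JC69: p = (3/4)(1 − e^(−4d/3)) = 0.75 × (1 − e^(-1.4)) = 0.75 × (1 − 0.246597) = 0.565052.
Expected differing sites = pL ≈ 0.565052 × 403 = 227.715956 ≈ 228.

228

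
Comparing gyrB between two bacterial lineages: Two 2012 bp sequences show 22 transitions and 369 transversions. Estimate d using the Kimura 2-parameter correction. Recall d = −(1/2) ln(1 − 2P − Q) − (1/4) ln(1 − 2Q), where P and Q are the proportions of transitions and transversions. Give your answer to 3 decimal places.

0.229

P = 22/2012 ≈ 0.010934 and Q = 369/2012 ≈ 0.1834.
Under the Kimura two-parameter model, d = −½ ln(1 − 2P − Q) − ¼ ln(1 − 2Q).
1 − 2P − Q = 0.794732, giving −½ ln(0.794732) = 0.114875.
1 − 2Q = 0.6332, giving −¼ ln(0.6332) = 0.114242.
d = 0.114875 + 0.114242 = 0.229117.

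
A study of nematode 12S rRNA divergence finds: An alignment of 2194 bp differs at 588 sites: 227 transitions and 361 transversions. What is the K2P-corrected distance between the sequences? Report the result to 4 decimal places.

0.3320

P = 227/2194 ≈ 0.103464 and Q = 361/2194 ≈ 0.16454.
Under the Kimura two-parameter model, d = −½ ln(1 − 2P − Q) − ¼ ln(1 − 2Q).
1 − 2P − Q = 0.628532, giving −½ ln(0.628532) = 0.232184.
1 − 2Q = 0.67092, giving −¼ ln(0.67092) = 0.099776.
d = 0.232184 + 0.099776 = 0.331960.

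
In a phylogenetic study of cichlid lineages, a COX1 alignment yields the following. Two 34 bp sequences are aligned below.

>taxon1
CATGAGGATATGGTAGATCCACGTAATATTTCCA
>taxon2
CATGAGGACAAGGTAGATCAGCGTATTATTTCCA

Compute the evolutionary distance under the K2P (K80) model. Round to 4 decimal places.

Of 34 sites, 2 differences are transitions and 3 are transversions, so P = 2/34 ≈ 0.058824 and Q = 3/34 ≈ 0.088235.
Under the Kimura two-parameter model, d = −½ ln(1 − 2P − Q) − ¼ ln(1 − 2Q).
1 − 2P − Q = 0.794117, giving −½ ln(0.794117) = 0.115262.
1 − 2Q = 0.82353, giving −¼ ln(0.82353) = 0.048539.
d = 0.115262 + 0.048539 = 0.163801.

0.1638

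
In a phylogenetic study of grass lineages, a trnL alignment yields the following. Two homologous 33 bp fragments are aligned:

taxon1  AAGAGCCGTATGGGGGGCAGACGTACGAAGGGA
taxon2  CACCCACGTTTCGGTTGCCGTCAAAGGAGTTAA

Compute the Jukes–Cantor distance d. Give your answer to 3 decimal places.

The sequences differ at 18 of 33 sites, so p = 18/33 ≈ 0.545455.
d = −(3/4) ln(1 − 4p/3) = −0.75 ln(1 − 0.727273) = −0.75 ln(0.272727)
  = −0.75 × (-1.299284) = 0.974463 substitutions/site.

0.974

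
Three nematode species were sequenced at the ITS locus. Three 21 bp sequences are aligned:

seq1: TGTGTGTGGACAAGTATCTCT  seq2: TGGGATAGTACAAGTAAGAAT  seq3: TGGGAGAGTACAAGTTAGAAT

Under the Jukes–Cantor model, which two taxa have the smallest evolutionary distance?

seq1–seq2: 9/21 differ, p = 0.429, d = 0.635.
seq1–seq3: 9/21 differ, p = 0.429, d = 0.635.
seq2–seq3: 2/21 differ, p = 0.095, d = 0.102.
The smallest distance is between seq2 and seq3.

seq2 and seq3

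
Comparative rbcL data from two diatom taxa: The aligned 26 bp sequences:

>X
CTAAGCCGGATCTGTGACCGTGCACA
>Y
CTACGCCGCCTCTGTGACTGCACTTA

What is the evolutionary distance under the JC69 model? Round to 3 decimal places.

0.396

The sequences differ at 8 of 26 sites (4, 9, 10, 19, 21, 22, 24, 25), so p = 8/26 ≈ 0.307692.
d = −(3/4) ln(1 − 4p/3) = −0.75 ln(1 − 0.410256) = −0.75 ln(0.589744)
  = −0.75 × (-0.528067) = 0.396050 substitutions/site.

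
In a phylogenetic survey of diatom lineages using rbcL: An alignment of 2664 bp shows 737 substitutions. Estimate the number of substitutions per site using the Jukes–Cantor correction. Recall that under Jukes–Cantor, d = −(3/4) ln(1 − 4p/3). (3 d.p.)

0.345

p = 737/2664 ≈ 0.276652.
d = −(3/4) ln(1 − 4p/3) = −0.75 ln(1 − 0.368869) = −0.75 ln(0.631131)
  = −0.75 × (-0.460242) = 0.345182 substitutions/site.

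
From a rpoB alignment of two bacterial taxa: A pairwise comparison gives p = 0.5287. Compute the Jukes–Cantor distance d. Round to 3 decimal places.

0.915

d = −(3/4) ln(1 − 4p/3) = −0.75 ln(1 − 0.704933) = −0.75 ln(0.295067)
  = −0.75 × (-1.220553) = 0.915415 substitutions/site.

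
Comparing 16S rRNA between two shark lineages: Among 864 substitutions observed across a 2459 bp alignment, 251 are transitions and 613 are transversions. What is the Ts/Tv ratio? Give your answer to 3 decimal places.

R = 251/613 = 0.409461… ≈ 0.409 (to 3 d.p.).

0.409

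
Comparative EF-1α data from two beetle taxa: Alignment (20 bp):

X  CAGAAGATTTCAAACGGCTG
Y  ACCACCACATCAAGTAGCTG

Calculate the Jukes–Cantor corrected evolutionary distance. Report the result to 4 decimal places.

The sequences differ at 10 of 20 sites (1, 2, 3, 5, 6, 8, 9, 14, 15, 16), so p = 10/20 = 0.5.
d = −(3/4) ln(1 − 4p/3) = −0.75 ln(1 − 0.666667) = −0.75 ln(0.333333)
  = −0.75 × (-1.098613) = 0.823960 substitutions/site.

0.8240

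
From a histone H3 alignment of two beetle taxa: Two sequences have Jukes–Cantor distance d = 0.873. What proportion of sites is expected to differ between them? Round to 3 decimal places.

0.516

p = (3/4)(1 − e^(−4d/3)) = 0.75 × (1 − e^(-1.164)) = 0.75 × (1 − 0.312235) = 0.515824.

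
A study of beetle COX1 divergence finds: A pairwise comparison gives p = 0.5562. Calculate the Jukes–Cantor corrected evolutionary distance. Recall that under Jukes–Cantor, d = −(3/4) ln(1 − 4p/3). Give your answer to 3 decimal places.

1.015

d = −(3/4) ln(1 − 4p/3) = −0.75 ln(1 − 0.7416) = −0.75 ln(0.2584)
  = −0.75 × (-1.353247) = 1.014935 substitutions/site.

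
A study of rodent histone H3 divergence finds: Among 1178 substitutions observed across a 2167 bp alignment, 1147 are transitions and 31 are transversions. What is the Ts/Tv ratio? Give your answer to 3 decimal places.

R = 1147/31 = 37.000.

37.000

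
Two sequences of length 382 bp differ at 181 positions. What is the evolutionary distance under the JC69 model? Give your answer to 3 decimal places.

0.749

p = 181/382 ≈ 0.473822.
d = −(3/4) ln(1 − 4p/3) = −0.75 ln(1 − 0.631763) = −0.75 ln(0.368237)
  = −0.75 × (-0.999029) = 0.749272 substitutions/site.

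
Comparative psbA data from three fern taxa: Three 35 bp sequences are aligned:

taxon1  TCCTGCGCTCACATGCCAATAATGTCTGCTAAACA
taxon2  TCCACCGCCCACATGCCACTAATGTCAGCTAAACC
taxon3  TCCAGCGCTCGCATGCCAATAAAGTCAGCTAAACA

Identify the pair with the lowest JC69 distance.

taxon1 and taxon3

taxon1–taxon2: 6/35 differ, p = 0.171, d = 0.195.
taxon1–taxon3: 4/35 differ, p = 0.114, d = 0.124.
taxon2–taxon3: 6/35 differ, p = 0.171, d = 0.195.
The smallest distance is between taxon1 and taxon3.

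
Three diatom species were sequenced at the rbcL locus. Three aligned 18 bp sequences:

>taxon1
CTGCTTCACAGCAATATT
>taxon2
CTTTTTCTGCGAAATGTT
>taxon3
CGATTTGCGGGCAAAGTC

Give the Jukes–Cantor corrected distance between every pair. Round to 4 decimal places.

d(taxon1,taxon2) = 0.5482, d(taxon1,taxon3) = 1.0124, d(taxon2,taxon3) = 0.6735

taxon1–taxon2: 7/18 sites differ → p ≈ 0.388889, d = −0.75 ln(1 − 0.518519) = 0.548166 ≈ 0.5482.
taxon1–taxon3: 10/18 sites differ → p ≈ 0.555556, d = −0.75 ln(1 − 0.740741) = 1.012446 ≈ 1.0124.
taxon2–taxon3: 8/18 sites differ → p ≈ 0.444444, d = −0.75 ln(1 − 0.592592) = 0.673455 ≈ 0.6735.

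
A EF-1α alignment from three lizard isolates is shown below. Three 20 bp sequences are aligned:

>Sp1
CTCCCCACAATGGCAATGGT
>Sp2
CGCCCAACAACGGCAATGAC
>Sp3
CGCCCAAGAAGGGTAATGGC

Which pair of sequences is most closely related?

Sp1–Sp2: 5/20 differ, p = 0.250, d = 0.304.
Sp1–Sp3: 6/20 differ, p = 0.300, d = 0.383.
Sp2–Sp3: 4/20 differ, p = 0.200, d = 0.233.
The smallest distance is between Sp2 and Sp3.

Sp2 and Sp3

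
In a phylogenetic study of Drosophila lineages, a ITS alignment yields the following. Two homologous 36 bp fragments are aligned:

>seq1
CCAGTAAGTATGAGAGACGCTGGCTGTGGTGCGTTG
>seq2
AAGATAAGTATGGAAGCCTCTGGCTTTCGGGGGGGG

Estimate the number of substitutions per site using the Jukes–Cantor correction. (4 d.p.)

0.5482

The sequences differ at 14 of 36 sites, so p = 14/36 ≈ 0.388889.
d = −(3/4) ln(1 − 4p/3) = −0.75 ln(1 − 0.518519) = −0.75 ln(0.481481)
  = −0.75 × (-0.730889) = 0.548167 substitutions/site.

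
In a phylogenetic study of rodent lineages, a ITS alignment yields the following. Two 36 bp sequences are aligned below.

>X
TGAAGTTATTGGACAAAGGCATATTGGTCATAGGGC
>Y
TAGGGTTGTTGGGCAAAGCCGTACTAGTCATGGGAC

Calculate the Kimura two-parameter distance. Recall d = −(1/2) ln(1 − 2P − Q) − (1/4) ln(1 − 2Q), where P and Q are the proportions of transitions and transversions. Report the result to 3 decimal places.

Of 36 sites, 10 differences are transitions and 1 are transversions, so P = 10/36 ≈ 0.277778 and Q = 1/36 ≈ 0.027778.
Under the Kimura two-parameter model, d = −½ ln(1 − 2P − Q) − ¼ ln(1 − 2Q).
1 − 2P − Q = 0.416666, giving −½ ln(0.416666) = 0.437735.
1 − 2Q = 0.944444, giving −¼ ln(0.944444) = 0.014290.
d = 0.437735 + 0.014290 = 0.452025.

0.452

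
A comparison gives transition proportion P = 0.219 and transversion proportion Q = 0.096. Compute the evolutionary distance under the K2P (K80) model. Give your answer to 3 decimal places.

Under the Kimura two-parameter model, d = −½ ln(1 − 2P − Q) − ¼ ln(1 − 2Q).
1 − 2P − Q = 0.466, giving −½ ln(0.466) = 0.381785.
1 − 2Q = 0.808, giving −¼ ln(0.808) = 0.053298.
d = 0.381785 + 0.053298 = 0.435083.

0.435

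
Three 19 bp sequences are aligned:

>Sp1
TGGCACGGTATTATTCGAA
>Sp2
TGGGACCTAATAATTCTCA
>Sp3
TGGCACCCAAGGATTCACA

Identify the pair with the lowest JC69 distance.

Sp2 and Sp3

Sp1–Sp2: 7/19 differ, p = 0.368, d = 0.507.
Sp1–Sp3: 7/19 differ, p = 0.368, d = 0.507.
Sp2–Sp3: 5/19 differ, p = 0.263, d = 0.324.
The smallest distance is between Sp2 and Sp3.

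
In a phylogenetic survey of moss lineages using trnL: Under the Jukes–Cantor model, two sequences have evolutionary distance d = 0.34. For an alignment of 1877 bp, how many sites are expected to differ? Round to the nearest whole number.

513

Invert JC69: p = (3/4)(1 − e^(−4d/3)) = 0.75 × (1 − e^(-0.453333)) = 0.75 × (1 − 0.635506) = 0.273371.
Expected differing sites = pL ≈ 0.273371 × 1877 = 513.117367 ≈ 513.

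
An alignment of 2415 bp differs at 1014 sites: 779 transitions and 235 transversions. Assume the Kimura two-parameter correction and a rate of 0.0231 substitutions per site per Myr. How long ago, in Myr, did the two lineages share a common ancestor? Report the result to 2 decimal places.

P = 779/2415 ≈ 0.322567 and Q = 235/2415 ≈ 0.097308.
Under the Kimura two-parameter model, d = −½ ln(1 − 2P − Q) − ¼ ln(1 − 2Q).
1 − 2P − Q = 0.257558, giving −½ ln(0.257558) = 0.678255.
1 − 2Q = 0.805384, giving −¼ ln(0.805384) = 0.054109.
d = 0.678255 + 0.054109 = 0.732364.
Under a molecular clock d = 2μt, so t = d/(2μ) = 0.732364 / (2 × 0.0231) = 15.85 Myr.

15.85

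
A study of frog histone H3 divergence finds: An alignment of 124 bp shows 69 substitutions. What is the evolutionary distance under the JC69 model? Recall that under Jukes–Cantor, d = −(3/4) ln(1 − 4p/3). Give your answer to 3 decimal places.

p = 69/124 ≈ 0.556452.
d = −(3/4) ln(1 − 4p/3) = −0.75 ln(1 − 0.741936) = −0.75 ln(0.258064)
  = −0.75 × (-1.354548) = 1.015911 substitutions/site.

1.016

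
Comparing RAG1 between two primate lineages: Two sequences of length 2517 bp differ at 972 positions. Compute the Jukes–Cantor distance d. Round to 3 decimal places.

0.543

p = 972/2517 ≈ 0.386174.
d = −(3/4) ln(1 − 4p/3) = −0.75 ln(1 − 0.514899) = −0.75 ln(0.485101)
  = −0.75 × (-0.723398) = 0.542549 substitutions/site.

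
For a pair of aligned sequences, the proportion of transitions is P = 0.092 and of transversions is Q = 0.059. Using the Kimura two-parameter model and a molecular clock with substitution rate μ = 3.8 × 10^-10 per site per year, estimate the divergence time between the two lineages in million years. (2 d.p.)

Under the Kimura two-parameter model, d = −½ ln(1 − 2P − Q) − ¼ ln(1 − 2Q).
1 − 2P − Q = 0.757, giving −½ ln(0.757) = 0.139196.
1 − 2Q = 0.882, giving −¼ ln(0.882) = 0.031391.
d = 0.139196 + 0.031391 = 0.170587.
Under a molecular clock d = 2μt, so t = d/(2μ) = 0.170587 / (2 × 3.8 × 10^-10) = 224.46 million years.

224.46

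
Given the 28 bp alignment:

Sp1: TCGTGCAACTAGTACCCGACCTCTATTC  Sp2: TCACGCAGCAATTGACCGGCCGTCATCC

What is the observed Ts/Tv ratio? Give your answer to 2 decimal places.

2.00

Transitions are A↔G and C↔T; transversions are all other mismatches.
Transitions: 8. Transversions: 4.
R = 8/4 = 2.00.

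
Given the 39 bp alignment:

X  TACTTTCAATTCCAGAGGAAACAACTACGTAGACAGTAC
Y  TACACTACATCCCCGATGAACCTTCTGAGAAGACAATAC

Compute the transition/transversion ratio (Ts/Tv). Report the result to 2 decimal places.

Transitions are A↔G and C↔T; transversions are all other mismatches.
Transitions: 4. Transversions: 10.
R = 4/10 = 0.40.

0.40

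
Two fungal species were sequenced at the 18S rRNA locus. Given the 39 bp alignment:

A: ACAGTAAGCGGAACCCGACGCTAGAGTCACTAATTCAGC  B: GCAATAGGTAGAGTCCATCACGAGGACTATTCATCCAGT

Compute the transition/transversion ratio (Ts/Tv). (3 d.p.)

5.333

Transitions are A↔G and C↔T; transversions are all other mismatches.
Transitions: 16. Transversions: 3.
R = 16/3 = 5.333333… ≈ 5.333 (to 3 d.p.).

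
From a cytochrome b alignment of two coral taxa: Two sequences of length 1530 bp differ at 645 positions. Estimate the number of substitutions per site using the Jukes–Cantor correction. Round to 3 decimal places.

0.619

p = 645/1530 ≈ 0.421569.
d = −(3/4) ln(1 − 4p/3) = −0.75 ln(1 − 0.562092) = −0.75 ln(0.437908)
  = −0.75 × (-0.825746) = 0.619310 substitutions/site.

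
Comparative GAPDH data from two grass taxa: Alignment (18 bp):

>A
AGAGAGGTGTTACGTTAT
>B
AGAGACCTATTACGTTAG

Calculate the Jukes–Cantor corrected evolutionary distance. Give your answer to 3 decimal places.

The sequences differ at 4 of 18 sites (6, 7, 9, 18), so p = 4/18 ≈ 0.222222.
d = −(3/4) ln(1 − 4p/3) = −0.75 ln(1 − 0.296296) = −0.75 ln(0.703704)
  = −0.75 × (-0.351397) = 0.263548 substitutions/site.

0.264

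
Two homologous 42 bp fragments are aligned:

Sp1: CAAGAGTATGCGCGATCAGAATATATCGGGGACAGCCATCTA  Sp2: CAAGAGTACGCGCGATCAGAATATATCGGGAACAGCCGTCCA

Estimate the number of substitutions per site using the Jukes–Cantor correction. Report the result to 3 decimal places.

0.102

The sequences differ at 4 of 42 sites (9, 31, 38, 41), so p = 4/42 ≈ 0.095238.
d = −(3/4) ln(1 − 4p/3) = −0.75 ln(1 − 0.126984) = −0.75 ln(0.873016)
  = −0.75 × (-0.135801) = 0.101851 substitutions/site.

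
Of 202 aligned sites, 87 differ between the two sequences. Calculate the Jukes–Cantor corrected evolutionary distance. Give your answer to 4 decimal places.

p = 87/202 ≈ 0.430693.
d = −(3/4) ln(1 − 4p/3) = −0.75 ln(1 − 0.574257) = −0.75 ln(0.425743)
  = −0.75 × (-0.853919) = 0.640439 substitutions/site.

0.6404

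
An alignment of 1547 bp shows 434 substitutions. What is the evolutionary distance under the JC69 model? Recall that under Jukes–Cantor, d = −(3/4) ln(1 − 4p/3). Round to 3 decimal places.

p = 434/1547 ≈ 0.280543.
d = −(3/4) ln(1 − 4p/3) = −0.75 ln(1 − 0.374057) = −0.75 ln(0.625943)
  = −0.75 × (-0.468496) = 0.351372 substitutions/site.

0.351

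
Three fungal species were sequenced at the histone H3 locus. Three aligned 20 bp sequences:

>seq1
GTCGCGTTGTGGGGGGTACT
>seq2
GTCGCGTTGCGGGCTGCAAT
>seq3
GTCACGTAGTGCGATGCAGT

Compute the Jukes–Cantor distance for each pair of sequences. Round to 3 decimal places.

d(seq1,seq2) = 0.304, d(seq1,seq3) = 0.471, d(seq2,seq3) = 0.383

seq1–seq2: 5/20 sites differ → p = 0.25, d = −0.75 ln(1 − 0.333333) = 0.304098 ≈ 0.304.
seq1–seq3: 7/20 sites differ → p = 0.35, d = −0.75 ln(1 − 0.466667) = 0.471457 ≈ 0.471.
seq2–seq3: 6/20 sites differ → p = 0.3, d = −0.75 ln(1 − 0.4) = 0.383119 ≈ 0.383.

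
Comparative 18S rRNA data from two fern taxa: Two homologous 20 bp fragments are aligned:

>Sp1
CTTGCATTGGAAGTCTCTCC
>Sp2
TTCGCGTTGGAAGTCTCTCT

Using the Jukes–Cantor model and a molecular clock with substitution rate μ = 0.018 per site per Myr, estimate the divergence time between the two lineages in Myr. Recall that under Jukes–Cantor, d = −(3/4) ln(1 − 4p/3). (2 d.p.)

6.46

The sequences differ at 4 of 20 sites (1, 3, 6, 20), so p = 4/20 = 0.2.
d = −(3/4) ln(1 − 4p/3) = −0.75 ln(1 − 0.266667) = −0.75 ln(0.733333)
  = −0.75 × (-0.310155) = 0.232616 substitutions/site.
Under a molecular clock d = 2μt, so t = d/(2μ) = 0.232616 / (2 × 0.018) = 6.46 Myr.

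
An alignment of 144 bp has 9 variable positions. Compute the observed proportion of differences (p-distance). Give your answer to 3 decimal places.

0.063

p = 9/144 = 0.0625 ≈ 0.063 (to 3 d.p.).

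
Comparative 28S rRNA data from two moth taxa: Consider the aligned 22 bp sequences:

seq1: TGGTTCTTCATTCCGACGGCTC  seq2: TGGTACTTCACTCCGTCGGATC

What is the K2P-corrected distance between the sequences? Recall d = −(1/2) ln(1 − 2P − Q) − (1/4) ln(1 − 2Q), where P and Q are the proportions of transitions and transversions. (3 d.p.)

0.209

Of 22 sites, 1 differences are transitions and 3 are transversions, so P = 1/22 ≈ 0.045455 and Q = 3/22 ≈ 0.136364.
Under the Kimura two-parameter model, d = −½ ln(1 − 2P − Q) − ¼ ln(1 − 2Q).
1 − 2P − Q = 0.772726, giving −½ ln(0.772726) = 0.128915.
1 − 2Q = 0.727272, giving −¼ ln(0.727272) = 0.079614.
d = 0.128915 + 0.079614 = 0.208529.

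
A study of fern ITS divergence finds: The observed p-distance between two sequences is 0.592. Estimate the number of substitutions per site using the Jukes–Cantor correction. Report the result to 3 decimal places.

1.168

d = −(3/4) ln(1 − 4p/3) = −0.75 ln(1 − 0.789333) = −0.75 ln(0.210667)
  = −0.75 × (-1.557477) = 1.168108 substitutions/site.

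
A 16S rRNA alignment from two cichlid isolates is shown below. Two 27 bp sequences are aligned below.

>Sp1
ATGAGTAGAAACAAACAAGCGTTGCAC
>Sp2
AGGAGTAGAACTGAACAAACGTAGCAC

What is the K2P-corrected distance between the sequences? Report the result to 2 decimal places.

Of 27 sites, 3 differences are transitions and 3 are transversions, so P = 3/27 ≈ 0.111111 and Q = 3/27 ≈ 0.111111.
Under the Kimura two-parameter model, d = −½ ln(1 − 2P − Q) − ¼ ln(1 − 2Q).
1 − 2P − Q = 0.666667, giving −½ ln(0.666667) = 0.202732.
1 − 2Q = 0.777778, giving −¼ ln(0.777778) = 0.062829.
d = 0.202732 + 0.062829 = 0.265561.

0.27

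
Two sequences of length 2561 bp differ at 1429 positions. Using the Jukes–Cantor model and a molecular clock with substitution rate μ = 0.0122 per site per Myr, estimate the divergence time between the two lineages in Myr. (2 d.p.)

p = 1429/2561 ≈ 0.557985.
d = −(3/4) ln(1 − 4p/3) = −0.75 ln(1 − 0.74398) = −0.75 ln(0.25602)
  = −0.75 × (-1.362500) = 1.021875 substitutions/site.
Under a molecular clock d = 2μt, so t = d/(2μ) = 1.021875 / (2 × 0.0122) = 41.88 Myr.

41.88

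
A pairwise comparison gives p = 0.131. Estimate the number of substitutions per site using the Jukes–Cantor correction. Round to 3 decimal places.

d = −(3/4) ln(1 − 4p/3) = −0.75 ln(1 − 0.174667) = −0.75 ln(0.825333)
  = −0.75 × (-0.191968) = 0.143976 substitutions/site.

0.144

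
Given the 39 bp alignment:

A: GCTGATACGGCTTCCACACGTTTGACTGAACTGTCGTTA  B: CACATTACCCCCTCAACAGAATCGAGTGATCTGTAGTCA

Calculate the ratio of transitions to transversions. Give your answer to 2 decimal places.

0.55

Transitions are A↔G and C↔T; transversions are all other mismatches.
Transitions: 6. Transversions: 11.
R = 6/11 = 0.545454… ≈ 0.55 (to 2 d.p.).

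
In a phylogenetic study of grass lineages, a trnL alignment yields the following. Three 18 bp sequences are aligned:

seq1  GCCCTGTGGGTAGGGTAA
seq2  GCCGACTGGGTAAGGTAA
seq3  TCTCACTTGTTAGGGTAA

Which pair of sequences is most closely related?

seq1 and seq2

seq1–seq2: 4/18 differ, p = 0.222, d = 0.264.
seq1–seq3: 6/18 differ, p = 0.333, d = 0.441.
seq2–seq3: 6/18 differ, p = 0.333, d = 0.441.
The smallest distance is between seq1 and seq2.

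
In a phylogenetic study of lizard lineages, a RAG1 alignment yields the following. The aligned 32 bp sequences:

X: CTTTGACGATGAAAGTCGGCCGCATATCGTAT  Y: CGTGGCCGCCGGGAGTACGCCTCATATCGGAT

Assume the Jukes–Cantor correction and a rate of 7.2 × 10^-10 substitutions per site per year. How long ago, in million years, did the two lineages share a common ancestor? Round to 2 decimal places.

The sequences differ at 11 of 32 sites, so p = 11/32 = 0.34375.
d = −(3/4) ln(1 − 4p/3) = −0.75 ln(1 − 0.458333) = −0.75 ln(0.541667)
  = −0.75 × (-0.613104) = 0.459828 substitutions/site.
Under a molecular clock d = 2μt, so t = d/(2μ) = 0.459828 / (2 × 7.2 × 10^-10) = 319.33 million years.

319.33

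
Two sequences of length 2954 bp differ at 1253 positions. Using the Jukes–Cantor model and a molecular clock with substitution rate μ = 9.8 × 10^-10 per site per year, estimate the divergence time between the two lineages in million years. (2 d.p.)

319.02

p = 1253/2954 ≈ 0.424171.
d = −(3/4) ln(1 − 4p/3) = −0.75 ln(1 − 0.565561) = −0.75 ln(0.434439)
  = −0.75 × (-0.833700) = 0.625275 substitutions/site.
Under a molecular clock d = 2μt, so t = d/(2μ) = 0.625275 / (2 × 9.8 × 10^-10) = 319.02 million years.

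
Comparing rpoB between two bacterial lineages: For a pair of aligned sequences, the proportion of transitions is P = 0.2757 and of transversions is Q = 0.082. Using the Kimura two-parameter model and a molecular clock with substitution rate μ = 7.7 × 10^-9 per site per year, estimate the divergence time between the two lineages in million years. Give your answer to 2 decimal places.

35.49

Under the Kimura two-parameter model, d = −½ ln(1 − 2P − Q) − ¼ ln(1 − 2Q).
1 − 2P − Q = 0.3666, giving −½ ln(0.3666) = 0.501742.
1 − 2Q = 0.836, giving −¼ ln(0.836) = 0.044782.
d = 0.501742 + 0.044782 = 0.546524.
Under a molecular clock d = 2μt, so t = d/(2μ) = 0.546524 / (2 × 7.7 × 10^-9) = 35.49 million years.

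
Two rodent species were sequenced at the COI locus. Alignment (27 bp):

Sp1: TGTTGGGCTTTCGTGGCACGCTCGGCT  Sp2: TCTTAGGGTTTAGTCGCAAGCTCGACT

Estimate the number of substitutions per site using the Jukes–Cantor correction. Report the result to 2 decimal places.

The sequences differ at 7 of 27 sites (2, 5, 8, 12, 15, 19, 25), so p = 7/27 ≈ 0.259259.
d = −(3/4) ln(1 − 4p/3) = −0.75 ln(1 − 0.345679) = −0.75 ln(0.654321)
  = −0.75 × (-0.424157) = 0.318118 substitutions/site.

0.32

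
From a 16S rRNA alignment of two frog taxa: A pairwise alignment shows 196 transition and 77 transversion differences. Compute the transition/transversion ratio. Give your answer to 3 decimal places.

R = 196/77 = 2.545454… ≈ 2.545 (to 3 d.p.).

2.545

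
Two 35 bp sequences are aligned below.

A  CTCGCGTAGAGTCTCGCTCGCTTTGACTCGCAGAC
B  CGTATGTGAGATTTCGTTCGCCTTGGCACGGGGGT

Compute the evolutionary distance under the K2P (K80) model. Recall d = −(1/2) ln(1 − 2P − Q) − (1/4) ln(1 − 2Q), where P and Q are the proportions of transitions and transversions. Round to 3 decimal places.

Of 35 sites, 14 differences are transitions and 3 are transversions, so P = 14/35 = 0.4 and Q = 3/35 ≈ 0.085714.
Under the Kimura two-parameter model, d = −½ ln(1 − 2P − Q) − ¼ ln(1 − 2Q).
1 − 2P − Q = 0.114286, giving −½ ln(0.114286) = 1.084526.
1 − 2Q = 0.828572, giving −¼ ln(0.828572) = 0.047013.
d = 1.084526 + 0.047013 = 1.131539.

1.132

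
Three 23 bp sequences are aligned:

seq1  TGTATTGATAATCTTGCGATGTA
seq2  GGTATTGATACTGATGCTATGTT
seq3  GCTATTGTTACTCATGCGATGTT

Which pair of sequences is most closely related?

seq2 and seq3

seq1–seq2: 6/23 differ, p = 0.261, d = 0.321.
seq1–seq3: 6/23 differ, p = 0.261, d = 0.321.
seq2–seq3: 4/23 differ, p = 0.174, d = 0.198.
The smallest distance is between seq2 and seq3.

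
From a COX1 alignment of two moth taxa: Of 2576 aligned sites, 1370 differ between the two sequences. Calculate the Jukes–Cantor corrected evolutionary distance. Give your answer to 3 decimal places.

0.926

p = 1370/2576 ≈ 0.531832.
d = −(3/4) ln(1 − 4p/3) = −0.75 ln(1 − 0.709109) = −0.75 ln(0.290891)
  = −0.75 × (-1.234807) = 0.926105 substitutions/site.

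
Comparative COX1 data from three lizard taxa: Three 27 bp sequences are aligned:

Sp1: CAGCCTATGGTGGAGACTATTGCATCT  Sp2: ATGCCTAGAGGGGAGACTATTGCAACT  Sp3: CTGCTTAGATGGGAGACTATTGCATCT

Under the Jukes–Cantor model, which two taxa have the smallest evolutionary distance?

Sp1–Sp2: 6/27 differ, p = 0.222, d = 0.264.
Sp1–Sp3: 6/27 differ, p = 0.222, d = 0.264.
Sp2–Sp3: 4/27 differ, p = 0.148, d = 0.165.
The smallest distance is between Sp2 and Sp3.

Sp2 and Sp3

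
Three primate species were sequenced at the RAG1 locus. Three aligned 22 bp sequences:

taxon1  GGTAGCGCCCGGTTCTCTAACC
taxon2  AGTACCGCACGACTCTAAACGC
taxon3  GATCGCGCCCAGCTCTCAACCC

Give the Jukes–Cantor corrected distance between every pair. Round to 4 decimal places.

d(taxon1,taxon2) = 0.5913, d(taxon1,taxon3) = 0.3390, d(taxon2,taxon3) = 0.5913

taxon1–taxon2: 9/22 sites differ → p ≈ 0.409091, d = −0.75 ln(1 − 0.545455) = 0.591344 ≈ 0.5913.
taxon1–taxon3: 6/22 sites differ → p ≈ 0.272727, d = −0.75 ln(1 − 0.363636) = 0.338988 ≈ 0.3390.
taxon2–taxon3: 9/22 sites differ → p ≈ 0.409091, d = −0.75 ln(1 − 0.545455) = 0.591344 ≈ 0.5913.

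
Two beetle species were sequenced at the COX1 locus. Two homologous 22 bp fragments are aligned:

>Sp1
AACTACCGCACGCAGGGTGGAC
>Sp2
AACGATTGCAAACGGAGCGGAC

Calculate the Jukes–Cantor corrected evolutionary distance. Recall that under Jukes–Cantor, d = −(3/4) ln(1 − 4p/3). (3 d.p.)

0.497

The sequences differ at 8 of 22 sites (4, 6, 7, 11, 12, 14, 16, 18), so p = 8/22 ≈ 0.363636.
d = −(3/4) ln(1 − 4p/3) = −0.75 ln(1 − 0.484848) = −0.75 ln(0.515152)
  = −0.75 × (-0.663293) = 0.497470 substitutions/site.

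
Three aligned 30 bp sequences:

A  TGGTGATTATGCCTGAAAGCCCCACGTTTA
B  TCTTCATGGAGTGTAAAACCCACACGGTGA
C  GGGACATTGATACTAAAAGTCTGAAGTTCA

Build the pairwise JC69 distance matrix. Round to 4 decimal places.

A–B: 13/30 sites differ → p ≈ 0.433333, d = −0.75 ln(1 − 0.577777) = 0.646666 ≈ 0.6467.
A–C: 13/30 sites differ → p ≈ 0.433333, d = −0.75 ln(1 − 0.577777) = 0.646666 ≈ 0.6467.
B–C: 15/30 sites differ → p = 0.5, d = −0.75 ln(1 − 0.666667) = 0.823960 ≈ 0.8240.

d(A,B) = 0.6467, d(A,C) = 0.6467, d(B,C) = 0.8240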